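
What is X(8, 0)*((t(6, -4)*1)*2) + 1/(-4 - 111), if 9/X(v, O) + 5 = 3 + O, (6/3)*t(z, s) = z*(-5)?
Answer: 15524/115 ≈ 134.99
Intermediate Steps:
t(z, s) = -5*z/2 (t(z, s) = (z*(-5))/2 = (-5*z)/2 = -5*z/2)
X(v, O) = 9/(-2 + O) (X(v, O) = 9/(-5 + (3 + O)) = 9/(-2 + O))
X(8, 0)*((t(6, -4)*1)*2) + 1/(-4 - 111) = (9/(-2 + 0))*((-5/2*6*1)*2) + 1/(-4 - 111) = (9/(-2))*(-15*1*2) + 1/(-115) = (9*(-1/2))*(-15*2) - 1/115 = -9/2*(-30) - 1/115 = 135 - 1/115 = 15524/115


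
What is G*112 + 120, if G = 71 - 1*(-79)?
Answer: 16920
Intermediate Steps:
G = 150 (G = 71 + 79 = 150)
G*112 + 120 = 150*112 + 120 = 16800 + 120 = 16920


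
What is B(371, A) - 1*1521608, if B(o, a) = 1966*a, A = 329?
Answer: -874794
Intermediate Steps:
B(371, A) - 1*1521608 = 1966*329 - 1*1521608 = 646814 - 1521608 = -874794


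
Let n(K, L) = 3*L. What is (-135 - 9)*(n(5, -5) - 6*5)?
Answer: 6480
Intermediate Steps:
(-135 - 9)*(n(5, -5) - 6*5) = (-135 - 9)*(3*(-5) - 6*5) = -144*(-15 - 30) = -144*(-45) = 6480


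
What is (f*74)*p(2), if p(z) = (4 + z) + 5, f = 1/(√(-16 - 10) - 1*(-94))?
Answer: 38258/4431 - 407*I*√26/4431 ≈ 8.6342 - 0.46836*I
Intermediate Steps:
f = 1/(94 + I*√26) (f = 1/(√(-26) + 94) = 1/(I*√26 + 94) = 1/(94 + I*√26) ≈ 0.010607 - 0.00057538*I)
p(z) = 9 + z
(f*74)*p(2) = ((47/4431 - I*√26/8862)*74)*(9 + 2) = (3478/4431 - 37*I*√26/4431)*11 = 38258/4431 - 407*I*√26/4431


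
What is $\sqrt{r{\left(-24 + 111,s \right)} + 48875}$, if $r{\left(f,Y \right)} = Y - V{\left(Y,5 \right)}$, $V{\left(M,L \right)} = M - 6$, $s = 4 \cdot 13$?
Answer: $\sqrt{48881} \approx 221.09$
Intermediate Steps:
$s = 52$
$V{\left(M,L \right)} = -6 + M$ ($V{\left(M,L \right)} = M - 6 = -6 + M$)
$r{\left(f,Y \right)} = 6$ ($r{\left(f,Y \right)} = Y - \left(-6 + Y\right) = 6$)
$\sqrt{r{\left(-24 + 111,s \right)} + 48875} = \sqrt{6 + 48875} = \sqrt{48881}$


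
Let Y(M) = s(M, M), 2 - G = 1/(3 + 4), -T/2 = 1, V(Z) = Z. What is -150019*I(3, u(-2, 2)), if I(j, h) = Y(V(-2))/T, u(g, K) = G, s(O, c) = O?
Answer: -150019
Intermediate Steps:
T = -2 (T = -2*1 = -2)
G = 13/7 (G = 2 - 1/(3 + 4) = 2 - 1/7 = 2 - 1*⅐ = 2 - ⅐ = 13/7 ≈ 1.8571)
Y(M) = M
u(g, K) = 13/7
I(j, h) = 1 (I(j, h) = -2/(-2) = -2*(-½) = 1)
-150019*I(3, u(-2, 2)) = -150019*1 = -150019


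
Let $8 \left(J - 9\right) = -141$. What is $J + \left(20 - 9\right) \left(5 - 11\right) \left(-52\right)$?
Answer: $\frac{27387}{8} \approx 3423.4$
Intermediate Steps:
$J = - \frac{69}{8}$ ($J = 9 + \frac{1}{8} \left(-141\right) = 9 - \frac{141}{8} = - \frac{69}{8} \approx -8.625$)
$J + \left(20 - 9\right) \left(5 - 11\right) \left(-52\right) = - \frac{69}{8} + \left(20 - 9\right) \left(5 - 11\right) \left(-52\right) = - \frac{69}{8} + 11 \left(-6\right) \left(-52\right) = - \frac{69}{8} - -3432 = - \frac{69}{8} + 3432 = \frac{27387}{8}$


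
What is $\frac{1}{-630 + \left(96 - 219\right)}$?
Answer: $- \frac{1}{753} \approx -0.001328$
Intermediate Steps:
$\frac{1}{-630 + \left(96 - 219\right)} = \frac{1}{-630 - 123} = \frac{1}{-753} = - \frac{1}{753}$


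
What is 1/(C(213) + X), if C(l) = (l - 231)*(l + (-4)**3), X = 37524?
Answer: 1/34842 ≈ 2.8701e-5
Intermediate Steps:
C(l) = (-231 + l)*(-64 + l) (C(l) = (-231 + l)*(l - 64) = (-231 + l)*(-64 + l))
1/(C(213) + X) = 1/((14784 + 213**2 - 295*213) + 37524) = 1/((14784 + 45369 - 62835) + 37524) = 1/(-2682 + 37524) = 1/34842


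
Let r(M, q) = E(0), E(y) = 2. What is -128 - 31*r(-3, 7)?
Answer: -190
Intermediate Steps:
r(M, q) = 2
-128 - 31*r(-3, 7) = -128 - 31*2 = -128 - 62 = -190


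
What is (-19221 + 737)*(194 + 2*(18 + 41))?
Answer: -5767008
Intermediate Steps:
(-19221 + 737)*(194 + 2*(18 + 41)) = -18484*(194 + 2*59) = -18484*(194 + 118) = -18484*312 = -5767008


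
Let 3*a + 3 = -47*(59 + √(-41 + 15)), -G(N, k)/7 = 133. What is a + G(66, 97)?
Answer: -5569/3 - 47*I*√26/3 ≈ -1856.3 - 79.885*I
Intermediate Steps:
G(N, k) = -931 (G(N, k) = -7*133 = -931)
a = -2776/3 - 47*I*√26/3 (a = -1 + (-47*(59 + √(-41 + 15)))/3 = -1 + (-47*(59 + √(-26)))/3 = -1 + (-47*(59 + I*√26))/3 = -1 + (-2773 - 47*I*√26)/3 = -1 + (-2773/3 - 47*I*√26/3) = -2776/3 - 47*I*√26/3 ≈ -925.33 - 79.885*I)
a + G(66, 97) = (-2776/3 - 47*I*√26/3) - 931 = -5569/3 - 47*I*√26/3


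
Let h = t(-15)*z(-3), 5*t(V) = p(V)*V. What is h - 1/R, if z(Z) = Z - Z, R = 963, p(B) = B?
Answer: -1/963 ≈ -0.0010384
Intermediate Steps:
z(Z) = 0
t(V) = V²/5 (t(V) = (V*V)/5 = V²/5)
h = 0 (h = ((⅕)*(-15)²)*0 = ((⅕)*225)*0 = 45*0 = 0)
h - 1/R = 0 - 1/963 = -1/963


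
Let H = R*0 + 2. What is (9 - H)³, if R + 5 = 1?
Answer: 343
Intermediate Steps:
R = -4 (R = -5 + 1 = -4)
H = 2 (H = -4*0 + 2 = 0 + 2 = 2)
(9 - H)³ = (9 - 1*2)³ = (9 - 2)³ = 7³ = 343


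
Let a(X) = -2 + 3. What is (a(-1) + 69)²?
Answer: 4900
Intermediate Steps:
a(X) = 1
(a(-1) + 69)² = (1 + 69)² = 70² = 4900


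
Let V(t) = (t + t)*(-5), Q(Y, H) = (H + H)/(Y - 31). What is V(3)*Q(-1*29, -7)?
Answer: -7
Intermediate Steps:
Q(Y, H) = 2*H/(-31 + Y) (Q(Y, H) = (2*H)/(-31 + Y) = 2*H/(-31 + Y))
V(t) = -10*t (V(t) = (2*t)*(-5) = -10*t)
V(3)*Q(-1*29, -7) = (-10*3)*(2*(-7)/(-31 - 1*29)) = -60*(-7)/(-31 - 29) = -60*(-7)/(-60) = -60*(-7)*(-1)/60 = -30*7/30 = -7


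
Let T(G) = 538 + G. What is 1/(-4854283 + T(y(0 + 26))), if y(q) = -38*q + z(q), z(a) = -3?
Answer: -1/4854736 ≈ -2.0598e-7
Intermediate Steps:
y(q) = -3 - 38*q (y(q) = -38*q - 3 = -3 - 38*q)
1/(-4854283 + T(y(0 + 26))) = 1/(-4854283 + (538 + (-3 - 38*(0 + 26)))) = 1/(-4854283 + (538 + (-3 - 38*26))) = 1/(-4854283 + (538 + (-3 - 988))) = 1/(-4854283 + (538 - 991)) = 1/(-4854283 - 453) = 1/(-4854736) = -1/4854736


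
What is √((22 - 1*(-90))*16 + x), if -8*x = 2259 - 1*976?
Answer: √26106/4 ≈ 40.393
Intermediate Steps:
x = -1283/8 (x = -(2259 - 1*976)/8 = -(2259 - 976)/8 = -⅛*1283 = -1283/8 ≈ -160.38)
√((22 - 1*(-90))*16 + x) = √((22 - 1*(-90))*16 - 1283/8) = √((22 + 90)*16 - 1283/8) = √(112*16 - 1283/8) = √(1792 - 1283/8) = √(13053/8) = √26106/4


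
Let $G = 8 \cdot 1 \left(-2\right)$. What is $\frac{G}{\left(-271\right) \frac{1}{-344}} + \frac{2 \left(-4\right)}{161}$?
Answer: $- \frac{888312}{43631} \approx -20.36$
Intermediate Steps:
$G = -16$ ($G = 8 \left(-2\right) = -16$)
$\frac{G}{\left(-271\right) \frac{1}{-344}} + \frac{2 \left(-4\right)}{161} = - \frac{16}{\left(-271\right) \frac{1}{-344}} + \frac{2 \left(-4\right)}{161} = - \frac{16}{\left(-271\right) \left(- \frac{1}{344}\right)} - \frac{8}{161} = - \frac{16}{\frac{271}{344}} - \frac{8}{161} = \left(-16\right) \frac{344}{271} - \frac{8}{161} = - \frac{5504}{271} - \frac{8}{161} = - \frac{888312}{43631}$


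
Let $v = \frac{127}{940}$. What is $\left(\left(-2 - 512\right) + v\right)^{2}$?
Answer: $\frac{233320879089}{883600} \approx 2.6406 \cdot 10^{5}$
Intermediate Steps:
$v = \frac{127}{940}$ ($v = 127 \cdot \frac{1}{940} = \frac{127}{940} \approx 0.13511$)
$\left(\left(-2 - 512\right) + v\right)^{2} = \left(\left(-2 - 512\right) + \frac{127}{940}\right)^{2} = \left(-514 + \frac{127}{940}\right)^{2} = \left(- \frac{483033}{940}\right)^{2} = \frac{233320879089}{883600}$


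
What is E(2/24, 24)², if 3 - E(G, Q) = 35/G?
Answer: 173889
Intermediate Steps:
E(G, Q) = 3 - 35/G
E(2/24, 24)² = (3 - 35/(2/24))² = (3 - 35/(2*(1/24)))² = (3 - 35/1/12)² = (3 - 35*12)² = (3 - 420)² = (-417)² = 173889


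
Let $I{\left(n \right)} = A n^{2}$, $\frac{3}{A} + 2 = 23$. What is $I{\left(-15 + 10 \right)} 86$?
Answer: $\frac{2150}{7} \approx 307.14$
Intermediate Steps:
$A = \frac{1}{7}$ ($A = \frac{3}{-2 + 23} = \frac{3}{21} = 3 \cdot \frac{1}{21} = \frac{1}{7} \approx 0.14286$)
$I{\left(n \right)} = \frac{n^{2}}{7}$
$I{\left(-15 + 10 \right)} 86 = \frac{\left(-15 + 10\right)^{2}}{7} \cdot 86 = \frac{\left(-5\right)^{2}}{7} \cdot 86 = \frac{1}{7} \cdot 25 \cdot 86 = \frac{25}{7} \cdot 86 = \frac{2150}{7}$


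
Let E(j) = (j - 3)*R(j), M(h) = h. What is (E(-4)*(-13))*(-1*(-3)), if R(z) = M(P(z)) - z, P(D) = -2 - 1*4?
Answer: -546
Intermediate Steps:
P(D) = -6 (P(D) = -2 - 4 = -6)
R(z) = -6 - z
E(j) = (-6 - j)*(-3 + j) (E(j) = (j - 3)*(-6 - j) = (-3 + j)*(-6 - j) = (-6 - j)*(-3 + j))
(E(-4)*(-13))*(-1*(-3)) = (-(-3 - 4)*(6 - 4)*(-13))*(-1*(-3)) = (-1*(-7)*2*(-13))*3 = (14*(-13))*3 = -182*3 = -546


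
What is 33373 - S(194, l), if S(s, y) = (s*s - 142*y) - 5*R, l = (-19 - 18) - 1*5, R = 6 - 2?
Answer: -10207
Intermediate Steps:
R = 4
l = -42 (l = -37 - 5 = -42)
S(s, y) = -20 + s² - 142*y (S(s, y) = (s*s - 142*y) - 5*4 = (s² - 142*y) - 20 = -20 + s² - 142*y)
33373 - S(194, l) = 33373 - (-20 + 194² - 142*(-42)) = 33373 - (-20 + 37636 + 5964) = 33373 - 1*43580 = 33373 - 43580 = -10207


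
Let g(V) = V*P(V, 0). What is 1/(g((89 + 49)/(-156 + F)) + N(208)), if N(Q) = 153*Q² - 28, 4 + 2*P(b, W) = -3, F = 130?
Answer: 26/172103947 ≈ 1.5107e-7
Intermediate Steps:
P(b, W) = -7/2 (P(b, W) = -2 + (½)*(-3) = -2 - 3/2 = -7/2)
g(V) = -7*V/2 (g(V) = V*(-7/2) = -7*V/2)
N(Q) = -28 + 153*Q²
1/(g((89 + 49)/(-156 + F)) + N(208)) = 1/(-7*(89 + 49)/(2*(-156 + 130)) + (-28 + 153*208²)) = 1/(-483/(-26) + (-28 + 153*43264)) = 1/(-483*(-1)/26 + (-28 + 6619392)) = 1/(-7/2*(-69/13) + 6619364) = 1/(483/26 + 6619364) = 1/(172103947/26) = 26/172103947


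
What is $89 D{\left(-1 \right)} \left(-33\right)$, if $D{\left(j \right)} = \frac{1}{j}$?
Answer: $2937$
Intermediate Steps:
$89 D{\left(-1 \right)} \left(-33\right) = 89 \frac{1}{-1} \left(-33\right) = 89 \left(\left(-1\right) \left(-33\right)\right) = 89 \cdot 33 = 2937$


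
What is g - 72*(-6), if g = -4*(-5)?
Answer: 452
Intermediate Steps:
g = 20
g - 72*(-6) = 20 - 72*(-6) = 20 + 432 = 452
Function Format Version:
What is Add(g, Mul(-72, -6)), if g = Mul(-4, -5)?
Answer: 452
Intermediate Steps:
g = 20
Add(g, Mul(-72, -6)) = Add(20, Mul(-72, -6)) = Add(20, 432) = 452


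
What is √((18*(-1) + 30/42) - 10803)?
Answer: I*√530194/7 ≈ 104.02*I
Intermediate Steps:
√((18*(-1) + 30/42) - 10803) = √((-18 + 30*(1/42)) - 10803) = √((-18 + 5/7) - 10803) = √(-121/7 - 10803) = √(-75742/7) = I*√530194/7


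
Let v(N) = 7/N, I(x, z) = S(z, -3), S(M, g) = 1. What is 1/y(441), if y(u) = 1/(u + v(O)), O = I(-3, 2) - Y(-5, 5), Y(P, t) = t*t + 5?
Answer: 12782/29 ≈ 440.76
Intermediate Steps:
I(x, z) = 1
Y(P, t) = 5 + t² (Y(P, t) = t² + 5 = 5 + t²)
O = -29 (O = 1 - (5 + 5²) = 1 - (5 + 25) = 1 - 1*30 = 1 - 30 = -29)
y(u) = 1/(-7/29 + u) (y(u) = 1/(u + 7/(-29)) = 1/(u + 7*(-1/29)) = 1/(u - 7/29) = 1/(-7/29 + u))
1/y(441) = 1/(29/(-7 + 29*441)) = 1/(29/(-7 + 12789)) = 1/(29/12782) = 12782/29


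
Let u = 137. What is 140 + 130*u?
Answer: 17950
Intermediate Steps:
140 + 130*u = 140 + 130*137 = 140 + 17810 = 17950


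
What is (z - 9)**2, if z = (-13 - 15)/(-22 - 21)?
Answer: 128881/1849 ≈ 69.703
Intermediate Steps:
z = 28/43 (z = -28/(-43) = -28*(-1/43) = 28/43 ≈ 0.65116)
(z - 9)**2 = (28/43 - 9)**2 = (-359/43)**2 = 128881/1849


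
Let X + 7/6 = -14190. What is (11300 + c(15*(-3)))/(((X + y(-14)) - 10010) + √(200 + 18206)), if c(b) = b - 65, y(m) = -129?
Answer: -1960232868/4261957949 - 80568*√18406/4261957949 ≈ -0.46250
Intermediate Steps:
X = -85147/6 (X = -7/6 - 14190 = -85147/6 ≈ -14191.)
c(b) = -65 + b
(11300 + c(15*(-3)))/(((X + y(-14)) - 10010) + √(200 + 18206)) = (11300 + (-65 + 15*(-3)))/(((-85147/6 - 129) - 10010) + √(200 + 18206)) = (11300 + (-65 - 45))/((-85921/6 - 10010) + √18406) = (11300 - 110)/(-145981/6 + √18406) = 11190/(-145981/6 + √18406)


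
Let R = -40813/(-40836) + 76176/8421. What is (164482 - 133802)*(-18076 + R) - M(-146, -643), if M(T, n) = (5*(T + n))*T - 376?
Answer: -15899836572997652/28656663 ≈ -5.5484e+8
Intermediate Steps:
M(T, n) = -376 + T*(5*T + 5*n) (M(T, n) = (5*T + 5*n)*T - 376 = T*(5*T + 5*n) - 376 = -376 + T*(5*T + 5*n))
R = 1151469803/114626652 (R = -40813*(-1/40836) + 76176*(1/8421) = 40813/40836 + 25392/2807 = 1151469803/114626652 ≈ 10.045)
(164482 - 133802)*(-18076 + R) - M(-146, -643) = (164482 - 133802)*(-18076 + 1151469803/114626652) - (-376 + 5*(-146)**2 + 5*(-146)*(-643)) = 30680*(-2070839891749/114626652) - (-376 + 5*21316 + 469390) = -15883341969714830/28656663 - (-376 + 106580 + 469390) = -15883341969714830/28656663 - 1*575594 = -15883341969714830/28656663 - 575594 = -15899836572997652/28656663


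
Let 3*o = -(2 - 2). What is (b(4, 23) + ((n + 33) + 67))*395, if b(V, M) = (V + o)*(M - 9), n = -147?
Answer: 3555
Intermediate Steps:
o = 0 (o = (-(2 - 2))/3 = (-1*0)/3 = (1/3)*0 = 0)
b(V, M) = V*(-9 + M) (b(V, M) = (V + 0)*(M - 9) = V*(-9 + M))
(b(4, 23) + ((n + 33) + 67))*395 = (4*(-9 + 23) + ((-147 + 33) + 67))*395 = (4*14 + (-114 + 67))*395 = (56 - 47)*395 = 9*395 = 3555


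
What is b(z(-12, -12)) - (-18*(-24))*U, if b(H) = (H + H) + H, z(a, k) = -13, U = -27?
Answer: 11625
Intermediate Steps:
b(H) = 3*H (b(H) = 2*H + H = 3*H)
b(z(-12, -12)) - (-18*(-24))*U = 3*(-13) - (-18*(-24))*(-27) = -39 - 432*(-27) = -39 - 1*(-11664) = -39 + 11664 = 11625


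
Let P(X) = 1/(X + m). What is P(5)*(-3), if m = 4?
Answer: -⅓ ≈ -0.33333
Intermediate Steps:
P(X) = 1/(4 + X) (P(X) = 1/(X + 4) = 1/(4 + X))
P(5)*(-3) = -3/(4 + 5) = -3/9 = (⅑)*(-3) = -⅓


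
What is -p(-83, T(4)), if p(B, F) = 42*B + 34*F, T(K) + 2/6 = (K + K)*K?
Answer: 7228/3 ≈ 2409.3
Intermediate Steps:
T(K) = -⅓ + 2*K² (T(K) = -⅓ + (K + K)*K = -⅓ + (2*K)*K = -⅓ + 2*K²)
p(B, F) = 34*F + 42*B
-p(-83, T(4)) = -(34*(-⅓ + 2*4²) + 42*(-83)) = -(34*(-⅓ + 2*16) - 3486) = -(34*(-⅓ + 32) - 3486) = -(34*(95/3) - 3486) = -(3230/3 - 3486) = -1*(-7228/3) = 7228/3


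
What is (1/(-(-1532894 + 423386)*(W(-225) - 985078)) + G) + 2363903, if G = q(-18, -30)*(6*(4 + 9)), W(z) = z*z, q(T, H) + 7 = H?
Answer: 2447862475124109107/1036783079124 ≈ 2.3610e+6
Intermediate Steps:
q(T, H) = -7 + H
W(z) = z²
G = -2886 (G = (-7 - 30)*(6*(4 + 9)) = -222*13 = -37*78 = -2886)
(1/(-(-1532894 + 423386)*(W(-225) - 985078)) + G) + 2363903 = (1/(-(-1532894 + 423386)*((-225)² - 985078)) - 2886) + 2363903 = (1/(-(-1109508)*(50625 - 985078)) - 2886) + 2363903 = (1/(-(-1109508)*(-934453)) - 2886) + 2363903 = (1/(-1*1036783079124) - 2886) + 2363903 = (1/(-1036783079124) - 2886) + 2363903 = (-1/1036783079124 - 2886) + 2363903 = -2992155966351865/1036783079124 + 2363903 = 2447862475124109107/1036783079124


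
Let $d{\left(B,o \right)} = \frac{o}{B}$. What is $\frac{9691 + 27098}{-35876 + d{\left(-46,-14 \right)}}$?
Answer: $- \frac{282049}{275047} \approx -1.0255$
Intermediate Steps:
$\frac{9691 + 27098}{-35876 + d{\left(-46,-14 \right)}} = \frac{9691 + 27098}{-35876 - \frac{14}{-46}} = \frac{36789}{-35876 - - \frac{7}{23}} = \frac{36789}{-35876 + \frac{7}{23}} = \frac{36789}{- \frac{825141}{23}} = 36789 \left(- \frac{23}{825141}\right) = - \frac{282049}{275047}$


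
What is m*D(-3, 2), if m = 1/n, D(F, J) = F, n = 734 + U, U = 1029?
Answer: -3/1763 ≈ -0.0017016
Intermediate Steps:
n = 1763 (n = 734 + 1029 = 1763)
m = 1/1763 ≈ 0.00056721
m*D(-3, 2) = (1/1763)*(-3) = -3/1763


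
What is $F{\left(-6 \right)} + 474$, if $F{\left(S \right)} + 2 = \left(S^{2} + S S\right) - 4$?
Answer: $540$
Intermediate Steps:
$F{\left(S \right)} = -6 + 2 S^{2}$ ($F{\left(S \right)} = -2 - \left(4 - S^{2} - S S\right) = -2 + \left(\left(S^{2} + S^{2}\right) - 4\right) = -2 + \left(2 S^{2} - 4\right) = -2 + \left(-4 + 2 S^{2}\right) = -6 + 2 S^{2}$)
$F{\left(-6 \right)} + 474 = \left(-6 + 2 \left(-6\right)^{2}\right) + 474 = \left(-6 + 2 \cdot 36\right) + 474 = \left(-6 + 72\right) + 474 = 66 + 474 = 540$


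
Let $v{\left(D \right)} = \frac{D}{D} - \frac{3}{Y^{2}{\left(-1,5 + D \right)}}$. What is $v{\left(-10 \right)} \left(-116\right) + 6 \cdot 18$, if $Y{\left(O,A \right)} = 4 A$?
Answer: $- \frac{713}{100} \approx -7.13$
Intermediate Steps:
$v{\left(D \right)} = 1 - \frac{3}{\left(20 + 4 D\right)^{2}}$ ($v{\left(D \right)} = \frac{D}{D} - \frac{3}{\left(4 \left(5 + D\right)\right)^{2}} = 1 - \frac{3}{\left(20 + 4 D\right)^{2}}$)
$v{\left(-10 \right)} \left(-116\right) + 6 \cdot 18 = \left(1 - \frac{3}{16 \left(5 - 10\right)^{2}}\right) \left(-116\right) + 6 \cdot 18 = \left(1 - \frac{3}{16 \cdot 25}\right) \left(-116\right) + 108 = \left(1 - \frac{3}{400}\right) \left(-116\right) + 108 = \frac{397}{400} \left(-116\right) + 108 = - \frac{11513}{100} + 108 = - \frac{713}{100}$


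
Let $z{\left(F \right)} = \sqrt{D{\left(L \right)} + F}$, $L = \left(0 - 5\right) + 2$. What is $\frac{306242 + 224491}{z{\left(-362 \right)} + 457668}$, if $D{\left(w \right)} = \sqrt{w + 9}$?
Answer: $\frac{530733}{457668 + i \sqrt{362 - \sqrt{6}}} \approx 1.1596 - 4.8046 \cdot 10^{-5} i$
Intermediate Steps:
$L = -3$ ($L = -5 + 2 = -3$)
$D{\left(w \right)} = \sqrt{9 + w}$
$z{\left(F \right)} = \sqrt{F + \sqrt{6}}$ ($z{\left(F \right)} = \sqrt{\sqrt{9 - 3} + F} = \sqrt{\sqrt{6} + F} = \sqrt{F + \sqrt{6}}$)
$\frac{306242 + 224491}{z{\left(-362 \right)} + 457668} = \frac{306242 + 224491}{\sqrt{-362 + \sqrt{6}} + 457668} = \frac{530733}{457668 + \sqrt{-362 + \sqrt{6}}}$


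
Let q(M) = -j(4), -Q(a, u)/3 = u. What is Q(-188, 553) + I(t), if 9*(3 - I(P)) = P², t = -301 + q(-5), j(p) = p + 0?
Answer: -107929/9 ≈ -11992.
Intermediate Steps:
j(p) = p
Q(a, u) = -3*u
q(M) = -4 (q(M) = -1*4 = -4)
t = -305 (t = -301 - 4 = -305)
I(P) = 3 - P²/9
Q(-188, 553) + I(t) = -3*553 + (3 - ⅑*(-305)²) = -1659 + (3 - ⅑*93025) = -1659 + (3 - 93025/9) = -1659 - 92998/9 = -107929/9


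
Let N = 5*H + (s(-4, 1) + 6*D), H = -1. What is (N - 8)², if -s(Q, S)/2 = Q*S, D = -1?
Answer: 121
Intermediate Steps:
s(Q, S) = -2*Q*S
N = -3 (N = 5*(-1) + (-2*(-4)*1 + 6*(-1)) = -5 + (8 - 6) = -5 + 2 = -3)
(N - 8)² = (-3 - 8)² = (-11)² = 121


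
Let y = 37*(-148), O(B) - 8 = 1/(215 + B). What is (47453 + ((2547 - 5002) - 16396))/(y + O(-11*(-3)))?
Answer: -2364432/452021 ≈ -5.2308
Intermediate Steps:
O(B) = 8 + 1/(215 + B)
y = -5476
(47453 + ((2547 - 5002) - 16396))/(y + O(-11*(-3))) = (47453 + ((2547 - 5002) - 16396))/(-5476 + (1721 + 8*(-11*(-3)))/(215 - 11*(-3))) = (47453 + (-2455 - 16396))/(-5476 + (1721 + 8*33)/(215 + 33)) = (47453 - 18851)/(-5476 + (1721 + 264)/248) = 28602/(-5476 + (1/248)*1985) = 28602/(-5476 + 1985/248) = 28602/(-1356063/248) = 28602*(-248/1356063) = -2364432/452021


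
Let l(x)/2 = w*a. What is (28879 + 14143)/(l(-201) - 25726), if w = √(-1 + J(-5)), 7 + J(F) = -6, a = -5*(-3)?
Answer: -276695993/165459919 - 322665*I*√14/165459919 ≈ -1.6723 - 0.0072966*I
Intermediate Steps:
a = 15
J(F) = -13 (J(F) = -7 - 6 = -13)
w = I*√14 (w = √(-1 - 13) = √(-14) = I*√14 ≈ 3.7417*I)
l(x) = 30*I*√14 (l(x) = 2*((I*√14)*15) = 2*(15*I*√14) = 30*I*√14)
(28879 + 14143)/(l(-201) - 25726) = (28879 + 14143)/(30*I*√14 - 25726) = 43022/(-25726 + 30*I*√14)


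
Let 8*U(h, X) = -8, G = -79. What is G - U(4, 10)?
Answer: -78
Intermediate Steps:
U(h, X) = -1 (U(h, X) = (⅛)*(-8) = -1)
G - U(4, 10) = -79 - 1*(-1) = -79 + 1 = -78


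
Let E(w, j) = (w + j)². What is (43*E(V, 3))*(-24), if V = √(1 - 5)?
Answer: -5160 - 12384*I ≈ -5160.0 - 12384.0*I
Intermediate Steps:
V = 2*I (V = √(-4) = 2*I ≈ 2.0*I)
E(w, j) = (j + w)²
(43*E(V, 3))*(-24) = (43*(3 + 2*I)²)*(-24) = -1032*(3 + 2*I)²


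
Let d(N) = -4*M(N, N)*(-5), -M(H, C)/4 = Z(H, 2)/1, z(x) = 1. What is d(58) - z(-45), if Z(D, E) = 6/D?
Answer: -269/29 ≈ -9.2759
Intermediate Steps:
M(H, C) = -24/H (M(H, C) = -4*6/H/1 = -4*6/H = -24/H)
d(N) = -480/N (d(N) = -(-96)/N*(-5) = (96/N)*(-5) = -480/N)
d(58) - z(-45) = -480/58 - 1*1 = -480*1/58 - 1 = -240/29 - 1 = -269/29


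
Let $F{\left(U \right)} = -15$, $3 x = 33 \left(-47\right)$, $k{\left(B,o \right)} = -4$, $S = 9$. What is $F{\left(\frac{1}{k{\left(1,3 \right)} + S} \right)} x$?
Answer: $7755$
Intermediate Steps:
$x = -517$ ($x = \frac{33 \left(-47\right)}{3} = \frac{1}{3} \left(-1551\right) = -517$)
$F{\left(\frac{1}{k{\left(1,3 \right)} + S} \right)} x = \left(-15\right) \left(-517\right) = 7755$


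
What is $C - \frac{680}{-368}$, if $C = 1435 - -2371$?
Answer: $\frac{175161}{46} \approx 3807.8$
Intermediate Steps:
$C = 3806$ ($C = 1435 + 2371 = 3806$)
$C - \frac{680}{-368} = 3806 - \frac{680}{-368} = 3806 - 680 \left(- \frac{1}{368}\right) = 3806 - - \frac{85}{46} = 3806 + \frac{85}{46} = \frac{175161}{46}$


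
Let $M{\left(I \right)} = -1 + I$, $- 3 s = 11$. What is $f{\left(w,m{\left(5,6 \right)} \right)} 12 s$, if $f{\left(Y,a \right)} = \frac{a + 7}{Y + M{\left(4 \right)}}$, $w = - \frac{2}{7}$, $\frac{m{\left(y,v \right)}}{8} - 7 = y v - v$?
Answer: $- \frac{78540}{19} \approx -4133.7$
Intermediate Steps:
$s = - \frac{11}{3}$ ($s = \left(- \frac{1}{3}\right) 11 = - \frac{11}{3} \approx -3.6667$)
$m{\left(y,v \right)} = 56 - 8 v + 8 v y$ ($m{\left(y,v \right)} = 56 + 8 \left(y v - v\right) = 56 + 8 \left(v y - v\right) = 56 + 8 \left(- v + v y\right) = 56 + \left(- 8 v + 8 v y\right) = 56 - 8 v + 8 v y$)
$w = - \frac{2}{7}$ ($w = \left(-2\right) \frac{1}{7} = - \frac{2}{7} \approx -0.28571$)
$f{\left(Y,a \right)} = \frac{7 + a}{3 + Y}$ ($f{\left(Y,a \right)} = \frac{a + 7}{Y + \left(-1 + 4\right)} = \frac{7 + a}{Y + 3} = \frac{7 + a}{3 + Y}$)
$f{\left(w,m{\left(5,6 \right)} \right)} 12 s = \frac{7 + \left(56 - 48 + 8 \cdot 6 \cdot 5\right)}{3 - \frac{2}{7}} \cdot 12 \left(- \frac{11}{3}\right) = \frac{7 + \left(56 - 48 + 240\right)}{\frac{19}{7}} \left(-44\right) = \frac{7 \left(7 + 248\right)}{19} \left(-44\right) = \frac{7}{19} \cdot 255 \left(-44\right) = \frac{1785}{19} \left(-44\right) = - \frac{78540}{19}$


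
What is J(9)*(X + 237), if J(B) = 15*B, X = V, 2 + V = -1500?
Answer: -170775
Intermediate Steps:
V = -1502 (V = -2 - 1500 = -1502)
X = -1502
J(9)*(X + 237) = (15*9)*(-1502 + 237) = 135*(-1265) = -170775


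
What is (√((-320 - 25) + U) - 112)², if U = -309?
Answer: (112 - I*√654)² ≈ 11890.0 - 5728.4*I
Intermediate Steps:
(√((-320 - 25) + U) - 112)² = (√((-320 - 25) - 309) - 112)² = (√(-345 - 309) - 112)² = (√(-654) - 112)² = (I*√654 - 112)² = (-112 + I*√654)²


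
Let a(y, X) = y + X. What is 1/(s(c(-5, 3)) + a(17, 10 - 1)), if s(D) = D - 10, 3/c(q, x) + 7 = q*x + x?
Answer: 19/301 ≈ 0.063123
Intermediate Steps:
c(q, x) = 3/(-7 + x + q*x) (c(q, x) = 3/(-7 + (q*x + x)) = 3/(-7 + (x + q*x)) = 3/(-7 + x + q*x))
a(y, X) = X + y
s(D) = -10 + D
1/(s(c(-5, 3)) + a(17, 10 - 1)) = 1/((-10 + 3/(-7 + 3 - 5*3)) + ((10 - 1) + 17)) = 1/((-10 + 3/(-7 + 3 - 15)) + (9 + 17)) = 1/((-10 + 3/(-19)) + 26) = 1/((-10 + 3*(-1/19)) + 26) = 1/((-10 - 3/19) + 26) = 1/(-193/19 + 26) = 1/(301/19) = 19/301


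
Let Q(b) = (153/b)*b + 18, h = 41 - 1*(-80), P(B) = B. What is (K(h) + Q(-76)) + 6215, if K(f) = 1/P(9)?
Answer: 57475/9 ≈ 6386.1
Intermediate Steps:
h = 121 (h = 41 + 80 = 121)
Q(b) = 171 (Q(b) = 153 + 18 = 171)
K(f) = 1/9
(K(h) + Q(-76)) + 6215 = (1/9 + 171) + 6215 = 1540/9 + 6215 = 57475/9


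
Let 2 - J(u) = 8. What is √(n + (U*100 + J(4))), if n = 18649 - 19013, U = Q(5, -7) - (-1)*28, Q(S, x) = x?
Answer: √1730 ≈ 41.593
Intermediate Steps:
J(u) = -6 (J(u) = 2 - 1*8 = 2 - 8 = -6)
U = 21 (U = -7 - (-1)*28 = -7 - 1*(-28) = -7 + 28 = 21)
n = -364
√(n + (U*100 + J(4))) = √(-364 + (21*100 - 6)) = √(-364 + (2100 - 6)) = √(-364 + 2094) = √1730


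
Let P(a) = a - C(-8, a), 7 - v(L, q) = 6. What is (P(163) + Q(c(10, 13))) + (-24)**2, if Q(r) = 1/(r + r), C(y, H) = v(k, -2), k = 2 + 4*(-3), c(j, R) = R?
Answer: 19189/26 ≈ 738.04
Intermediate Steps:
k = -10 (k = 2 - 12 = -10)
v(L, q) = 1 (v(L, q) = 7 - 1*6 = 7 - 6 = 1)
C(y, H) = 1
Q(r) = 1/(2*r)
P(a) = -1 + a (P(a) = a - 1*1 = a - 1 = -1 + a)
(P(163) + Q(c(10, 13))) + (-24)**2 = ((-1 + 163) + (1/2)/13) + (-24)**2 = (162 + (1/2)*(1/13)) + 576 = (162 + 1/26) + 576 = 4213/26 + 576 = 19189/26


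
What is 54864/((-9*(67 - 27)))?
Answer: -762/5 ≈ -152.40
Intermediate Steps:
54864/((-9*(67 - 27))) = 54864/((-9*40)) = 54864/(-360) = 54864*(-1/360) = -762/5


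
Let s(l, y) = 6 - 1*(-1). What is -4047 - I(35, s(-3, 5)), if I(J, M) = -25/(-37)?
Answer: -149764/37 ≈ -4047.7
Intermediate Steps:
s(l, y) = 7 (s(l, y) = 6 + 1 = 7)
I(J, M) = 25/37 (I(J, M) = -25*(-1/37) = 25/37)
-4047 - I(35, s(-3, 5)) = -4047 - 1*25/37 = -4047 - 25/37 = -149764/37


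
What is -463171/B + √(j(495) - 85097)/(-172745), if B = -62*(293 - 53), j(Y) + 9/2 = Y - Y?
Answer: 14941/480 - I*√340406/345490 ≈ 31.127 - 0.0016887*I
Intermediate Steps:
j(Y) = -9/2 (j(Y) = -9/2 + (Y - Y) = -9/2 + 0 = -9/2)
B = -14880 (B = -62*240 = -14880)
-463171/B + √(j(495) - 85097)/(-172745) = -463171/(-14880) + √(-9/2 - 85097)/(-172745) = -463171*(-1/14880) + √(-170203/2)*(-1/172745) = 14941/480 + (I*√340406/2)*(-1/172745) = 14941/480 - I*√340406/345490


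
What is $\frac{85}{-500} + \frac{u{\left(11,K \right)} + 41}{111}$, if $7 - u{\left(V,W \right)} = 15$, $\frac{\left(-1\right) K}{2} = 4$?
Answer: $\frac{471}{3700} \approx 0.1273$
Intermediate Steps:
$K = -8$ ($K = \left(-2\right) 4 = -8$)
$u{\left(V,W \right)} = -8$ ($u{\left(V,W \right)} = 7 - 15 = -8$)
$\frac{85}{-500} + \frac{u{\left(11,K \right)} + 41}{111} = \frac{85}{-500} + \frac{-8 + 41}{111} = 85 \left(- \frac{1}{500}\right) + 33 \cdot \frac{1}{111} = - \frac{17}{100} + \frac{11}{37} = \frac{471}{3700}$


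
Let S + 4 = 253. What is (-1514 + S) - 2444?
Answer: -3709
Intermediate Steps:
S = 249 (S = -4 + 253 = 249)
(-1514 + S) - 2444 = (-1514 + 249) - 2444 = -1265 - 2444 = -3709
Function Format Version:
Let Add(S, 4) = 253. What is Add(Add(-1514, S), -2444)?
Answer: -3709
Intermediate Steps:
S = 249 (S = Add(-4, 253) = 249)
Add(Add(-1514, S), -2444) = Add(Add(-1514, 249), -2444) = Add(-1265, -2444) = -3709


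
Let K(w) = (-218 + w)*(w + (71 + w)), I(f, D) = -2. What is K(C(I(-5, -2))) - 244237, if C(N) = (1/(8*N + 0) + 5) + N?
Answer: -33378551/128 ≈ -2.6077e+5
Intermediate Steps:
C(N) = 5 + N + 1/(8*N) (C(N) = (1/(8*N) + 5) + N = (5 + 1/(8*N)) + N = 5 + N + 1/(8*N))
K(w) = (-218 + w)*(71 + 2*w)
K(C(I(-5, -2))) - 244237 = (-15478 - 365*(5 - 2 + (⅛)/(-2)) + 2*(5 - 2 + (⅛)/(-2))²) - 244237 = (-15478 - 365*(5 - 2 + (⅛)*(-½)) + 2*(5 - 2 + (⅛)*(-½))²) - 244237 = (-15478 - 365*(5 - 2 - 1/16) + 2*(5 - 2 - 1/16)²) - 244237 = (-15478 - 365*47/16 + 2*(47/16)²) - 244237 = (-15478 - 17155/16 + 2*(2209/256)) - 244237 = (-15478 - 17155/16 + 2209/128) - 244237 = -2116215/128 - 244237 = -33378551/128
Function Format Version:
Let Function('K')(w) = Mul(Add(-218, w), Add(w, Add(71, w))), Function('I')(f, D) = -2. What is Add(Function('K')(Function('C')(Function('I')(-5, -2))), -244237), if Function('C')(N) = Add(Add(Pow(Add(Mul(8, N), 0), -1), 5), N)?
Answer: Rational(-33378551, 128) ≈ -2.6077e+5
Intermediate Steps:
Function('C')(N) = Add(5, N, Mul(Rational(1, 8), Pow(N, -1))) (Function('C')(N) = Add(Add(Pow(Mul(8, N), -1), 5), N) = Add(Add(Mul(Rational(1, 8), Pow(N, -1)), 5), N) = Add(Add(5, Mul(Rational(1, 8), Pow(N, -1))), N) = Add(5, N, Mul(Rational(1, 8), Pow(N, -1))))
Function('K')(w) = Mul(Add(-218, w), Add(71, Mul(2, w)))
Add(Function('K')(Function('C')(Function('I')(-5, -2))), -244237) = Add(Add(-15478, Mul(-365, Add(5, -2, Mul(Rational(1, 8), Pow(-2, -1)))), Mul(2, Pow(Add(5, -2, Mul(Rational(1, 8), Pow(-2, -1))), 2))), -244237) = Add(Add(-15478, Mul(-365, Add(5, -2, Mul(Rational(1, 8), Rational(-1, 2)))), Mul(2, Pow(Add(5, -2, Mul(Rational(1, 8), Rational(-1, 2))), 2))), -244237) = Add(Add(-15478, Mul(-365, Add(5, -2, Rational(-1, 16))), Mul(2, Pow(Add(5, -2, Rational(-1, 16)), 2))), -244237) = Add(Add(-15478, Mul(-365, Rational(47, 16)), Mul(2, Pow(Rational(47, 16), 2))), -244237) = Add(Add(-15478, Rational(-17155, 16), Mul(2, Rational(2209, 256))), -244237) = Add(Add(-15478, Rational(-17155, 16), Rational(2209, 128)), -244237) = Add(Rational(-2116215, 128), -244237) = Rational(-33378551, 128)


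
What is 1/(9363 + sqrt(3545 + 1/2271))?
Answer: 21263373/199080910703 - 2*sqrt(4570782654)/199080910703 ≈ 0.00010613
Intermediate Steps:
1/(9363 + sqrt(3545 + 1/2271)) = 1/(9363 + sqrt(8050696/2271)) = 1/(9363 + 2*sqrt(4570782654)/2271)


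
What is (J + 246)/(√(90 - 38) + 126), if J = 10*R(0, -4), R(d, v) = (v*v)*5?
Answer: 32949/3956 - 523*√13/3956 ≈ 7.8522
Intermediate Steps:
R(d, v) = 5*v² (R(d, v) = v²*5 = 5*v²)
J = 800 (J = 10*(5*(-4)²) = 10*(5*16) = 10*80 = 800)
(J + 246)/(√(90 - 38) + 126) = (800 + 246)/(√(90 - 38) + 126) = 1046/(√52 + 126) = 1046/(2*√13 + 126) = 1046/(126 + 2*√13)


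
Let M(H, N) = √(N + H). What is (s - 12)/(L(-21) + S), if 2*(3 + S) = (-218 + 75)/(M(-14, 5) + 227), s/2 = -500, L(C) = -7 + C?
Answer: 2177700536/67385895 + 289432*I/67385895 ≈ 32.317 + 0.0042951*I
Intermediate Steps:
M(H, N) = √(H + N)
s = -1000 (s = 2*(-500) = -1000)
S = -3 - 143*(227 - 3*I)/103076 (S = -3 + ((-218 + 75)/(√(-14 + 5) + 227))/2 = -3 + (-143/(√(-9) + 227))/2 = -3 + (-143/(3*I + 227))/2 = -3 + (-143*(227 - 3*I)/51538)/2 = -3 - 143*(227 - 3*I)/103076 ≈ -3.3149 + 0.004162*I)
(s - 12)/(L(-21) + S) = (-1000 - 12)/((-7 - 21) + (-341689/103076 + 429*I/103076)) = -1012/(-28 + (-341689/103076 + 429*I/103076)) = -1012*206152*(-3227817/103076 - 429*I/103076)/202157685 = -208625824*(-3227817/103076 - 429*I/103076)/202157685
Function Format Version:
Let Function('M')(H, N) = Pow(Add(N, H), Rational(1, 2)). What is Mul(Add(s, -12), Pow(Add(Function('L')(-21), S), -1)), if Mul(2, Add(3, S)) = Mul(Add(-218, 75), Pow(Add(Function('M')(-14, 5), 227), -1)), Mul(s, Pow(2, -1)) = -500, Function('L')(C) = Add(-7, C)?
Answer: Add(Rational(2177700536, 67385895), Mul(Rational(289432, 67385895), I)) ≈ Add(32.317, Mul(0.0042951, I))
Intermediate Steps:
Function('M')(H, N) = Pow(Add(H, N), Rational(1, 2))
s = -1000 (s = Mul(2, -500) = -1000)
S = Add(-3, Mul(Rational(-143, 103076), Add(227, Mul(-3, I)))) (S = Add(-3, Mul(Rational(1, 2), Mul(Add(-218, 75), Pow(Add(Pow(Add(-14, 5), Rational(1, 2)), 227), -1)))) = Add(-3, Mul(Rational(1, 2), Mul(-143, Pow(Add(Pow(-9, Rational(1, 2)), 227), -1)))) = Add(-3, Mul(Rational(1, 2), Mul(-143, Pow(Add(Mul(3, I), 227), -1)))) = Add(-3, Mul(Rational(1, 2), Mul(-143, Pow(Add(227, Mul(3, I)), -1)))) = Add(-3, Mul(Rational(1, 2), Mul(-143, Mul(Rational(1, 51538), Add(227, Mul(-3, I)))))) = Add(-3, Mul(Rational(1, 2), Mul(Rational(-143, 51538), Add(227, Mul(-3, I))))) = Add(-3, Mul(Rational(-143, 103076), Add(227, Mul(-3, I)))) ≈ Add(-3.3149, Mul(0.0041620, I)))
Mul(Add(s, -12), Pow(Add(Function('L')(-21), S), -1)) = Mul(Add(-1000, -12), Pow(Add(Add(-7, -21), Add(Rational(-341689, 103076), Mul(Rational(429, 103076), I))), -1)) = Mul(-1012, Pow(Add(-28, Add(Rational(-341689, 103076), Mul(Rational(429, 103076), I))), -1)) = Mul(-1012, Pow(Add(Rational(-3227817, 103076), Mul(Rational(429, 103076), I)), -1)) = Mul(-1012, Mul(Rational(206152, 202157685), Add(Rational(-3227817, 103076), Mul(Rational(-429, 103076), I)))) = Mul(Rational(-208625824, 202157685), Add(Rational(-3227817, 103076), Mul(Rational(-429, 103076), I)))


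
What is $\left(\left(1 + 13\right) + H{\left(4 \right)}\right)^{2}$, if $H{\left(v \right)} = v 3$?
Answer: $676$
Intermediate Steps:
$H{\left(v \right)} = 3 v$
$\left(\left(1 + 13\right) + H{\left(4 \right)}\right)^{2} = \left(\left(1 + 13\right) + 3 \cdot 4\right)^{2} = \left(14 + 12\right)^{2} = 26^{2} = 676$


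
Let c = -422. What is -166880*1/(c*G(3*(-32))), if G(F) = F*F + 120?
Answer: 10430/246237 ≈ 0.042358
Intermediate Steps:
G(F) = 120 + F**2 (G(F) = F**2 + 120 = 120 + F**2)
-166880*1/(c*G(3*(-32))) = -166880*(-1/(422*(120 + (3*(-32))**2))) = -166880*(-1/(422*(120 + (-96)**2))) = -166880*(-1/(422*(120 + 9216))) = -166880/(9336*(-422)) = -166880/(-3939792) = -166880*(-1/3939792) = 10430/246237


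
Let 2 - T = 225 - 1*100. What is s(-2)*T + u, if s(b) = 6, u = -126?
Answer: -864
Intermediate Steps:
T = -123 (T = 2 - (225 - 1*100) = 2 - (225 - 100) = 2 - 1*125 = 2 - 125 = -123)
s(-2)*T + u = 6*(-123) - 126 = -738 - 126 = -864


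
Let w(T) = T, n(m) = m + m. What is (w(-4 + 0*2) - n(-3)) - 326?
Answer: -324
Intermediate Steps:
n(m) = 2*m
(w(-4 + 0*2) - n(-3)) - 326 = ((-4 + 0*2) - 2*(-3)) - 326 = ((-4 + 0) - 1*(-6)) - 326 = (-4 + 6) - 326 = 2 - 326 = -324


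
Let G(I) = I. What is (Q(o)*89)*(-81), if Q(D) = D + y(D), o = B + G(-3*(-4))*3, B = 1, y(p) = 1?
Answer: -273942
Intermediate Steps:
o = 37 (o = 1 - 3*(-4)*3 = 1 + 12*3 = 1 + 36 = 37)
Q(D) = 1 + D (Q(D) = D + 1 = 1 + D)
(Q(o)*89)*(-81) = ((1 + 37)*89)*(-81) = (38*89)*(-81) = 3382*(-81) = -273942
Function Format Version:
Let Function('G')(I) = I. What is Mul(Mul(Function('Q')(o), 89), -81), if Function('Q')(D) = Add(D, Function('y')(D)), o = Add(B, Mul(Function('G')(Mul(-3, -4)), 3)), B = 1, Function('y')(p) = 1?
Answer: -273942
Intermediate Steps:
o = 37 (o = Add(1, Mul(Mul(-3, -4), 3)) = Add(1, Mul(12, 3)) = Add(1, 36) = 37)
Function('Q')(D) = Add(1, D) (Function('Q')(D) = Add(D, 1) = Add(1, D))
Mul(Mul(Function('Q')(o), 89), -81) = Mul(Mul(Add(1, 37), 89), -81) = Mul(Mul(38, 89), -81) = Mul(3382, -81) = -273942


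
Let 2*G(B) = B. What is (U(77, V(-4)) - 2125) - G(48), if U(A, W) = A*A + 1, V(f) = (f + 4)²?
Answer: 3781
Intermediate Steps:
G(B) = B/2
V(f) = (4 + f)²
U(A, W) = 1 + A² (U(A, W) = A² + 1 = 1 + A²)
(U(77, V(-4)) - 2125) - G(48) = ((1 + 77²) - 2125) - 48/2 = ((1 + 5929) - 2125) - 1*24 = (5930 - 2125) - 24 = 3805 - 24 = 3781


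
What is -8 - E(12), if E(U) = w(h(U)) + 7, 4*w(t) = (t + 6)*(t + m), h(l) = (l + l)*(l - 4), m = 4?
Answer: -9717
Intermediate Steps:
h(l) = 2*l*(-4 + l) (h(l) = (2*l)*(-4 + l) = 2*l*(-4 + l))
w(t) = (4 + t)*(6 + t)/4 (w(t) = ((t + 6)*(t + 4))/4 = ((6 + t)*(4 + t))/4 = ((4 + t)*(6 + t))/4 = (4 + t)*(6 + t)/4)
E(U) = 13 + U**2*(-4 + U)**2 + 5*U*(-4 + U) (E(U) = (6 + (2*U*(-4 + U))**2/4 + 5*(2*U*(-4 + U))/2) + 7 = (6 + (4*U**2*(-4 + U)**2)/4 + 5*U*(-4 + U)) + 7 = (6 + U**2*(-4 + U)**2 + 5*U*(-4 + U)) + 7 = 13 + U**2*(-4 + U)**2 + 5*U*(-4 + U))
-8 - E(12) = -8 - (13 + 12**2*(-4 + 12)**2 + 5*12*(-4 + 12)) = -8 - (13 + 144*8**2 + 5*12*8) = -8 - (13 + 144*64 + 480) = -8 - (13 + 9216 + 480) = -8 - 1*9709 = -8 - 9709 = -9717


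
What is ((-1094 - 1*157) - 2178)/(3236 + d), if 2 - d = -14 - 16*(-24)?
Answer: -1143/956 ≈ -1.1956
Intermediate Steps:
d = -368 (d = 2 - (-14 - 16*(-24)) = 2 - (-14 + 384) = 2 - 1*370 = 2 - 370 = -368)
((-1094 - 1*157) - 2178)/(3236 + d) = ((-1094 - 1*157) - 2178)/(3236 - 368) = ((-1094 - 157) - 2178)/2868 = (-1251 - 2178)*(1/2868) = -3429*1/2868 = -1143/956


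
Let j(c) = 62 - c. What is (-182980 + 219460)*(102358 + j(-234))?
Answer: 3744817920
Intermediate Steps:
(-182980 + 219460)*(102358 + j(-234)) = (-182980 + 219460)*(102358 + (62 - 1*(-234))) = 36480*(102358 + (62 + 234)) = 36480*(102358 + 296) = 36480*102654 = 3744817920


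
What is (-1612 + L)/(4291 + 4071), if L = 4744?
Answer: 1566/4181 ≈ 0.37455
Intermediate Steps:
(-1612 + L)/(4291 + 4071) = (-1612 + 4744)/(4291 + 4071) = 3132/8362 = 3132*(1/8362) = 1566/4181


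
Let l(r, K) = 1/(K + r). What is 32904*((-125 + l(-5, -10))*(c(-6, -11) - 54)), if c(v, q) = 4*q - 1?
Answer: 2037020832/5 ≈ 4.0740e+8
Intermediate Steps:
c(v, q) = -1 + 4*q
32904*((-125 + l(-5, -10))*(c(-6, -11) - 54)) = 32904*((-125 + 1/(-10 - 5))*((-1 + 4*(-11)) - 54)) = 32904*((-125 + 1/(-15))*((-1 - 44) - 54)) = 32904*((-125 - 1/15)*(-45 - 54)) = 32904*(-1876/15*(-99)) = 32904*(61908/5) = 2037020832/5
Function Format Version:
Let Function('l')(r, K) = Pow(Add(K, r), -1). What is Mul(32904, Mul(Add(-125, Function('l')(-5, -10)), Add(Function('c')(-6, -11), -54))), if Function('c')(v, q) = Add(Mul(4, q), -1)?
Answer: Rational(2037020832, 5) ≈ 4.0740e+8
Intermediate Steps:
Function('c')(v, q) = Add(-1, Mul(4, q))
Mul(32904, Mul(Add(-125, Function('l')(-5, -10)), Add(Function('c')(-6, -11), -54))) = Mul(32904, Mul(Add(-125, Pow(Add(-10, -5), -1)), Add(Add(-1, Mul(4, -11)), -54))) = Mul(32904, Mul(Add(-125, Pow(-15, -1)), Add(Add(-1, -44), -54))) = Mul(32904, Mul(Add(-125, Rational(-1, 15)), Add(-45, -54))) = Mul(32904, Mul(Rational(-1876, 15), -99)) = Mul(32904, Rational(61908, 5)) = Rational(2037020832, 5)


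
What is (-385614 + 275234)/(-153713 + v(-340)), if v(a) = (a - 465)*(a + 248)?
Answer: 110380/79653 ≈ 1.3858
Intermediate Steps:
v(a) = (-465 + a)*(248 + a)
(-385614 + 275234)/(-153713 + v(-340)) = (-385614 + 275234)/(-153713 + (-115320 + (-340)² - 217*(-340))) = -110380/(-153713 + (-115320 + 115600 + 73780)) = -110380/(-153713 + 74060) = -110380/(-79653) = -110380*(-1/79653) = 110380/79653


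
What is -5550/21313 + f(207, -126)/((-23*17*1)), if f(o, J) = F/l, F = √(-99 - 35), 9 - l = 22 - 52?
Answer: -5550/21313 - I*√134/15249 ≈ -0.2604 - 0.00075912*I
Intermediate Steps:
l = 39 (l = 9 - (22 - 52) = 9 - 1*(-30) = 9 + 30 = 39)
F = I*√134 (F = √(-134) = I*√134 ≈ 11.576*I)
f(o, J) = I*√134/39 (f(o, J) = (I*√134)/39 = (I*√134)*(1/39) = I*√134/39)
-5550/21313 + f(207, -126)/((-23*17*1)) = -5550/21313 + (I*√134/39)/((-23*17*1)) = -5550*1/21313 + (I*√134/39)/((-391*1)) = -5550/21313 + (I*√134/39)/(-391) = -5550/21313 + (I*√134/39)*(-1/391) = -5550/21313 - I*√134/15249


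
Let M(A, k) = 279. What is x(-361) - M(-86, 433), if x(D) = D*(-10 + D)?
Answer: 133652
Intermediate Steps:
x(-361) - M(-86, 433) = -361*(-10 - 361) - 1*279 = -361*(-371) - 279 = 133931 - 279 = 133652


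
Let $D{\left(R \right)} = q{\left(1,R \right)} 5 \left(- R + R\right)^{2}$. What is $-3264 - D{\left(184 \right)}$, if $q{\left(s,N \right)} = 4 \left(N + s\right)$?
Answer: $-3264$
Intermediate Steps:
$q{\left(s,N \right)} = 4 N + 4 s$
$D{\left(R \right)} = 0$ ($D{\left(R \right)} = \left(4 R + 4 \cdot 1\right) 5 \left(- R + R\right)^{2} = \left(4 R + 4\right) 5 \cdot 0^{2} = \left(4 + 4 R\right) 5 \cdot 0 = \left(20 + 20 R\right) 0 = 0$)
$-3264 - D{\left(184 \right)} = -3264 - 0 = -3264 + 0 = -3264$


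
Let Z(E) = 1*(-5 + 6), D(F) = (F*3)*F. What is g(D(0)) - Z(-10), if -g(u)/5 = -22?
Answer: 109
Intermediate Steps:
D(F) = 3*F**2 (D(F) = (3*F)*F = 3*F**2)
g(u) = 110 (g(u) = -5*(-22) = 110)
Z(E) = 1 (Z(E) = 1*1 = 1)
g(D(0)) - Z(-10) = 110 - 1*1 = 110 - 1 = 109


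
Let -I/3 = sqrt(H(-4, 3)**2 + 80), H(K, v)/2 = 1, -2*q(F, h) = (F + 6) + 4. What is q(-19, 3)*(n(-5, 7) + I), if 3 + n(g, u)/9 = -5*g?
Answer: 891 - 27*sqrt(21) ≈ 767.27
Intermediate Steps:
n(g, u) = -27 - 45*g (n(g, u) = -27 + 9*(-5*g) = -27 - 45*g)
q(F, h) = -5 - F/2 (q(F, h) = -((F + 6) + 4)/2 = -((6 + F) + 4)/2 = -(10 + F)/2 = -5 - F/2)
H(K, v) = 2 (H(K, v) = 2*1 = 2)
I = -6*sqrt(21) (I = -3*sqrt(2**2 + 80) = -3*sqrt(4 + 80) = -6*sqrt(21) ≈ -27.495)
q(-19, 3)*(n(-5, 7) + I) = (-5 - 1/2*(-19))*((-27 - 45*(-5)) - 6*sqrt(21)) = (-5 + 19/2)*((-27 + 225) - 6*sqrt(21)) = 9*(198 - 6*sqrt(21))/2 = 891 - 27*sqrt(21)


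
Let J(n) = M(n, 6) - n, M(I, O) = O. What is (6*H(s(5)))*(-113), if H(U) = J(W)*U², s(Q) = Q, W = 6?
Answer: 0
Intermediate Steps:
J(n) = 6 - n
H(U) = 0 (H(U) = (6 - 1*6)*U² = (6 - 6)*U² = 0*U² = 0)
(6*H(s(5)))*(-113) = (6*0)*(-113) = 0*(-113) = 0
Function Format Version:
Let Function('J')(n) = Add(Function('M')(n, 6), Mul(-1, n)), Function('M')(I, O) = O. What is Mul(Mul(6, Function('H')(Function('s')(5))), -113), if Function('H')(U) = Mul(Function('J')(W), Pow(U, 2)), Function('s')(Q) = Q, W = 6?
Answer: 0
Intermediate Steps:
Function('J')(n) = Add(6, Mul(-1, n))
Function('H')(U) = 0 (Function('H')(U) = Mul(Add(6, Mul(-1, 6)), Pow(U, 2)) = Mul(Add(6, -6), Pow(U, 2)) = Mul(0, Pow(U, 2)) = 0)
Mul(Mul(6, Function('H')(Function('s')(5))), -113) = Mul(Mul(6, 0), -113) = Mul(0, -113) = 0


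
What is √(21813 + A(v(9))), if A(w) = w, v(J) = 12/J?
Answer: √196329/3 ≈ 147.70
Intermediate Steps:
√(21813 + A(v(9))) = √(21813 + 12/9) = √(21813 + 12*(⅑)) = √(21813 + 4/3) = √(65443/3) = √196329/3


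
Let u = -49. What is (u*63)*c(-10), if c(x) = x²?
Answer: -308700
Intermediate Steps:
(u*63)*c(-10) = -49*63*(-10)² = -3087*100 = -308700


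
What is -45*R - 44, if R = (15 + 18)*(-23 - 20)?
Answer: 63811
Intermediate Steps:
R = -1419 (R = 33*(-43) = -1419)
-45*R - 44 = -45*(-1419) - 44 = 63855 - 44 = 63811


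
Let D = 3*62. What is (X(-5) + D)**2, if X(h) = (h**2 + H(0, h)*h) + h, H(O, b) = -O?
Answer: 42436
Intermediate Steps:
D = 186
X(h) = h + h**2 (X(h) = (h**2 + (-1*0)*h) + h = (h**2 + 0*h) + h = (h**2 + 0) + h = h**2 + h = h + h**2)
(X(-5) + D)**2 = (-5*(1 - 5) + 186)**2 = (-5*(-4) + 186)**2 = (20 + 186)**2 = 206**2 = 42436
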